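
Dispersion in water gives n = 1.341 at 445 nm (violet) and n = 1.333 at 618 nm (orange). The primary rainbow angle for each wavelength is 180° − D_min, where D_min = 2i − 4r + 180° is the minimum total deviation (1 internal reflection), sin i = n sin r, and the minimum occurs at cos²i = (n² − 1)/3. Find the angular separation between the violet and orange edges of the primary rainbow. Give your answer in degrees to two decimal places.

1.15°

At 445 nm (n = 1.341): cos²i = 0.26609 → i = 58.946°, r = 39.705°, D_min = 139.071°, rainbow angle = 40.929°.
At 618 nm (n = 1.333): cos²i = 0.25896 → i = 59.410°, r = 40.225°, D_min = 137.922°, rainbow angle = 42.078°.
Angular width = |40.929° − 42.078°| = 1.149°.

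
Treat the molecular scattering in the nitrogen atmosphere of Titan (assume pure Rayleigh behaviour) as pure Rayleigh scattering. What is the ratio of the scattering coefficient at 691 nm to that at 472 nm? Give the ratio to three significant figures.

Rayleigh scattering ∝ λ⁻⁴, so the ratio of coefficients is the inverse fourth power of the wavelength ratio.
σ(691)/σ(472) = (472/691)⁴ = (0.6831)⁴ = 0.2177.

0.218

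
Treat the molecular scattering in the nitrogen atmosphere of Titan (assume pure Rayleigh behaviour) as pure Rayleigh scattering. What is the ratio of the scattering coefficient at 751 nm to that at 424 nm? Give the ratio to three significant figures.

0.102

Rayleigh scattering ∝ λ⁻⁴, so the ratio of coefficients is the inverse fourth power of the wavelength ratio.
σ(751)/σ(424) = (424/751)⁴ = (0.5646)⁴ = 0.1016.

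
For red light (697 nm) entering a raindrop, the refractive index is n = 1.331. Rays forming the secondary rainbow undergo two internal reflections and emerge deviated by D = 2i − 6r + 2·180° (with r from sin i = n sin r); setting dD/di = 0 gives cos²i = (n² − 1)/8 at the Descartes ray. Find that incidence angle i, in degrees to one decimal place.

71.9°

cos²i = (1.331² − 1)/8 = (1.77156 − 1)/8 = 0.09645.
cos i = 0.31056, so i = 71.907°.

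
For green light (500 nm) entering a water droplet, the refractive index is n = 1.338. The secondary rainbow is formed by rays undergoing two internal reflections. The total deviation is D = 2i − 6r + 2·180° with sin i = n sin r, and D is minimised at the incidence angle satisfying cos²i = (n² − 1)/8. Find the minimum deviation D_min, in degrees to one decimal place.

232.2°

cos²i = (1.79024 − 1)/8 = 0.09878; i = arccos(0.31429) = 71.682°.
sin r = sin 71.682°/1.338 = 0.70951; r = 45.195°.
D_min = 2·71.682° − 6·45.195° + 360° = 232.193°.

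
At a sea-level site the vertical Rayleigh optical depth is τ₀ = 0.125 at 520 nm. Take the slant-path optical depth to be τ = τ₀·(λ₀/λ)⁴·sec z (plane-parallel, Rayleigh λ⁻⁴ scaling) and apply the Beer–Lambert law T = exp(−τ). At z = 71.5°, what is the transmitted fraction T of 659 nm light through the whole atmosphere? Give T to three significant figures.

sec 71.5° = 3.1515.
τ = 0.125 × (520/659)⁴ × 3.1515 = 0.125 × 0.3877 × 3.1515 = 0.1527.
T = exp(−0.1527) = 0.8584.

0.858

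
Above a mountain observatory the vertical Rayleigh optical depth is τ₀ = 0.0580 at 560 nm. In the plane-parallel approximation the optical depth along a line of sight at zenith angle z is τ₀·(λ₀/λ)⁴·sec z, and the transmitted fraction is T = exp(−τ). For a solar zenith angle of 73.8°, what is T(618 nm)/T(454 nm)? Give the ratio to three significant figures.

Airmass: sec 73.8° = 3.5843.
τ(618 nm) = 0.0580 × (560/618)⁴ × 3.5843 = 0.0580 × 0.6742 × 3.5843 = 0.1402.
τ(454 nm) = 0.0580 × (560/454)⁴ × 3.5843 = 0.0580 × 2.3149 × 3.5843 = 0.4812.
T(618)/T(454) = exp(τ_B − τ_A) = exp(0.3411) = 1.4065.

1.41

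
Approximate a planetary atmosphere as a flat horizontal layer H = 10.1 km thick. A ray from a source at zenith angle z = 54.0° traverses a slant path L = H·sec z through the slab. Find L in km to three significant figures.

17.2 km

sec z = 1/cos 54.0° = 1.7013.
L = 10.1 × 1.7013 = 17.183 km.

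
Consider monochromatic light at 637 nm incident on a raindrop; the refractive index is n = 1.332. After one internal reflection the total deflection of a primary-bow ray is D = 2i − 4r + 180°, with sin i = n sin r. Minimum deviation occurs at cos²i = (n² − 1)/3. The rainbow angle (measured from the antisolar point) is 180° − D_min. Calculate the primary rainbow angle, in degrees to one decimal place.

42.2°

cos²i = (1.77422 − 1)/3 = 0.25807; i = arccos(0.50801) = 59.469°.
sin r = sin 59.469°/1.332 = 0.64666; r = 40.290°.
D_min = 2·59.469° − 4·40.290° + 180° = 137.776°.
Rainbow angle = 180° − D_min = 42.224°.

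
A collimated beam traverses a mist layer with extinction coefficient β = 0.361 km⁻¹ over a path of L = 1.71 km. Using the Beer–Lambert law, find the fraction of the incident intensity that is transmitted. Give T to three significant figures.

τ = β·L = 0.361 × 1.71 = 0.6173.
T = exp(−0.6173) = 0.5394.

0.539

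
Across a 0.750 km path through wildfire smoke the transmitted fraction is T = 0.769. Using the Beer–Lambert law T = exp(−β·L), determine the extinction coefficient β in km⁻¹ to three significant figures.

Beer–Lambert: T = exp(−βL) ⇒ β = −ln(T)/L = −ln(0.769)/0.750 = 0.2627/0.750 = 0.3502 km⁻¹.

0.350 km⁻¹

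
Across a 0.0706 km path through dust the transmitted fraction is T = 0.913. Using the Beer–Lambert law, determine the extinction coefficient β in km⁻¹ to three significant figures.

1.29 km⁻¹

Beer–Lambert: T = exp(−βL) ⇒ β = −ln(T)/L = −ln(0.913)/0.0706 = 0.0910/0.0706 = 1.289 km⁻¹.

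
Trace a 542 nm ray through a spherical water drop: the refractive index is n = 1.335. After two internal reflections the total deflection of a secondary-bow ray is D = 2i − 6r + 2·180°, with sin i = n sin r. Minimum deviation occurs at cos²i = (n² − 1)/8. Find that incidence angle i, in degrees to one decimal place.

71.8°

cos²i = (1.335² − 1)/8 = (1.78222 − 1)/8 = 0.09778.
cos i = 0.31269, so i = 71.778°.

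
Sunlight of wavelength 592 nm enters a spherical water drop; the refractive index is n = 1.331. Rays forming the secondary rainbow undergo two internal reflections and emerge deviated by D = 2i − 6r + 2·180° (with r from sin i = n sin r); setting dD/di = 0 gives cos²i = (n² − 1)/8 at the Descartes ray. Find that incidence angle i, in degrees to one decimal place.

cos²i = (1.331² − 1)/8 = (1.77156 − 1)/8 = 0.09645.
cos i = 0.31056, so i = 71.907°.

71.9°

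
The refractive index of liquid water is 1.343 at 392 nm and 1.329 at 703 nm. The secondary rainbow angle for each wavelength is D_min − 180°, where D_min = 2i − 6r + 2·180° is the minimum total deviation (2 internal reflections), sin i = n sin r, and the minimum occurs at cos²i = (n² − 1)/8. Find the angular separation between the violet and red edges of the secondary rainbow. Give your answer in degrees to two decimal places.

At 392 nm (n = 1.343): cos²i = 0.10046 → i = 71.522°, r = 44.928°, D_min = 233.478°, rainbow angle = 53.478°.
At 703 nm (n = 1.329): cos²i = 0.09578 → i = 71.972°, r = 45.685°, D_min = 229.837°, rainbow angle = 49.837°.
Angular width = |53.478° − 49.837°| = 3.641°.

3.64°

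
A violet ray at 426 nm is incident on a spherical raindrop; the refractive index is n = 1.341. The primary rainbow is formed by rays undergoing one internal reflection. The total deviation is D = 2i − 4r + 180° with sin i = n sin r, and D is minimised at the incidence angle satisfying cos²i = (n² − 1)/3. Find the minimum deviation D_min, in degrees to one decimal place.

cos²i = (1.79828 − 1)/3 = 0.26609; i = arccos(0.51584) = 58.946°.
sin r = sin 58.946°/1.341 = 0.63884; r = 39.705°.
D_min = 2·58.946° − 4·39.705° + 180° = 139.071°.

139.1°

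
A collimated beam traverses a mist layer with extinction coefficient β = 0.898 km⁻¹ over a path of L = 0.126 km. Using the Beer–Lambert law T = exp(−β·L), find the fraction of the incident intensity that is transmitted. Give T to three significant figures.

τ = β·L = 0.898 × 0.126 = 0.1131.
T = exp(−0.1131) = 0.8930.

0.893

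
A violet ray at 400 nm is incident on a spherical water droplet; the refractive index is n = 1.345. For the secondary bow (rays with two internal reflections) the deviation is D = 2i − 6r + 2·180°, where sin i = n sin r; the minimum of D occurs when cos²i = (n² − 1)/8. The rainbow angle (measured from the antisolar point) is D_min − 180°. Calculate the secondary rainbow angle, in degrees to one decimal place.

54.0°

cos²i = (1.80902 − 1)/8 = 0.10113; i = arccos(0.31801) = 71.458°.
sin r = sin 71.458°/1.345 = 0.70490; r = 44.821°.
D_min = 2·71.458° − 6·44.821° + 360° = 233.987°.
Rainbow angle = D_min − 180° = 53.987°.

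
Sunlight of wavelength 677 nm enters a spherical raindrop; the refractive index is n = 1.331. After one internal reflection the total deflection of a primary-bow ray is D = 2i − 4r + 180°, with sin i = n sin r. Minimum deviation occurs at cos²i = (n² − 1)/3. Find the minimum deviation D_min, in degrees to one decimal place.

137.6°

cos²i = (1.77156 − 1)/3 = 0.25719; i = arccos(0.50714) = 59.527°.
sin r = sin 59.527°/1.331 = 0.64753; r = 40.356°.
D_min = 2·59.527° − 4·40.356° + 180° = 137.630°.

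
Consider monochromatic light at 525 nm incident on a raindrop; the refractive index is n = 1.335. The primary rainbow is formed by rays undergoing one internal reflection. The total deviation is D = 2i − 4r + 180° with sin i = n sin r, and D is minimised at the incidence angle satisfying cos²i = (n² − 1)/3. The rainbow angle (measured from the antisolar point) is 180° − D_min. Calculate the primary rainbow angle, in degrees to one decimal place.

cos²i = (1.78222 − 1)/3 = 0.26074; i = arccos(0.51063) = 59.294°.
sin r = sin 59.294°/1.335 = 0.64405; r = 40.094°.
D_min = 2·59.294° − 4·40.094° + 180° = 138.212°.
Rainbow angle = 180° − D_min = 41.788°.

41.8°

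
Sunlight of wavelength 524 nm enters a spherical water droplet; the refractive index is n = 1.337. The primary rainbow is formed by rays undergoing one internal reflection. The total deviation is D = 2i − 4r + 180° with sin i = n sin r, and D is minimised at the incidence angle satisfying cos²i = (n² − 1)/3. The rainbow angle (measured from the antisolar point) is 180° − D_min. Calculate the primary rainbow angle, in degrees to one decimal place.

41.5°

cos²i = (1.78757 − 1)/3 = 0.26252; i = arccos(0.51237) = 59.178°.
sin r = sin 59.178°/1.337 = 0.64231; r = 39.964°.
D_min = 2·59.178° − 4·39.964° + 180° = 138.500°.
Rainbow angle = 180° − D_min = 41.500°.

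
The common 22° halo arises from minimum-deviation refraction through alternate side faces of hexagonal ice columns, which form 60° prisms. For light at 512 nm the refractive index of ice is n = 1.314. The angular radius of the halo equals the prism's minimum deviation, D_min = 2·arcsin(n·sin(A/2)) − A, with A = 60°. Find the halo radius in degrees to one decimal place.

n·sin(A/2) = 1.314 × sin 30° = 1.314 × 0.5000 = 0.6570.
D_min = 2·arcsin(0.6570) − 60° = 2 × 41.071° − 60° = 22.143°.

22.1°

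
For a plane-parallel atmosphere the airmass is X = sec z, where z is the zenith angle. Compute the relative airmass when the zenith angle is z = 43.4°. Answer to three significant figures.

X = sec z = 1/cos 43.4° = 1/0.7266 = 1.3763.

1.38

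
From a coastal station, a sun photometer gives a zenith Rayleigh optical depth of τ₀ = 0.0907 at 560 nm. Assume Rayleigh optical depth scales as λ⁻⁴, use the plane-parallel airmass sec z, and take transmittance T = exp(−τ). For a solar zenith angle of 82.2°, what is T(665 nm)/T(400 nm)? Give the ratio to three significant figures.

9.31

Airmass: sec 82.2° = 7.3684.
τ(665 nm) = 0.0907 × (560/665)⁴ × 7.3684 = 0.0907 × 0.5029 × 7.3684 = 0.3361.
τ(400 nm) = 0.0907 × (560/400)⁴ × 7.3684 = 0.0907 × 3.8416 × 7.3684 = 2.5674.
T(665)/T(400) = exp(τ_B − τ_A) = exp(2.2313) = 9.3119.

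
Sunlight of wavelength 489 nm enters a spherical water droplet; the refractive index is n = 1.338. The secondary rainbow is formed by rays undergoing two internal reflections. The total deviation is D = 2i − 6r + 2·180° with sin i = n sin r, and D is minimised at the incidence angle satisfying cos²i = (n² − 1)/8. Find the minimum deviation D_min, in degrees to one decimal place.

232.2°

cos²i = (1.79024 − 1)/8 = 0.09878; i = arccos(0.31429) = 71.682°.
sin r = sin 71.682°/1.338 = 0.70951; r = 45.195°.
D_min = 2·71.682° − 6·45.195° + 360° = 232.193°.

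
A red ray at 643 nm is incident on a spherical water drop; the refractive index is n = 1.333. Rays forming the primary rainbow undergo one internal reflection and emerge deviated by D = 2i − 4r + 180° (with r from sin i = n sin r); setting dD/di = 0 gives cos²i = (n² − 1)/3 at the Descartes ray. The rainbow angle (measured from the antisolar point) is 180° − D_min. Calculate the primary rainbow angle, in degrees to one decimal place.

42.1°

cos²i = (1.77689 − 1)/3 = 0.25896; i = arccos(0.50888) = 59.410°.
sin r = sin 59.410°/1.333 = 0.64579; r = 40.225°.
D_min = 2·59.410° − 4·40.225° + 180° = 137.922°.
Rainbow angle = 180° − D_min = 42.078°.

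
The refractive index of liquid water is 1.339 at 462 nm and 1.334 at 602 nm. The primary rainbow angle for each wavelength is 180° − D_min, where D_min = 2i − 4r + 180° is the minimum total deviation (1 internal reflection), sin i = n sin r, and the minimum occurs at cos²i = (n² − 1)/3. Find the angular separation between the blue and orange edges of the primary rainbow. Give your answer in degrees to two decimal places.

At 462 nm (n = 1.339): cos²i = 0.26431 → i = 59.062°, r = 39.834°, D_min = 138.786°, rainbow angle = 41.214°.
At 602 nm (n = 1.334): cos²i = 0.25985 → i = 59.352°, r = 40.159°, D_min = 138.067°, rainbow angle = 41.933°.
Angular width = |41.214° − 41.933°| = 0.719°.

0.72°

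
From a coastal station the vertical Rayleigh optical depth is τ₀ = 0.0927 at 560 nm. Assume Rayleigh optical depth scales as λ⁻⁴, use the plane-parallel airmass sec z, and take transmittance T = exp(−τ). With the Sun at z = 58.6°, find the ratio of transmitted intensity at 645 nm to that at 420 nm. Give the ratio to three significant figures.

Airmass: sec 58.6° = 1.9194.
τ(645 nm) = 0.0927 × (560/645)⁴ × 1.9194 = 0.0927 × 0.5682 × 1.9194 = 0.1011.
τ(420 nm) = 0.0927 × (560/420)⁴ × 1.9194 = 0.0927 × 3.1605 × 1.9194 = 0.5623.
T(645)/T(420) = exp(τ_B − τ_A) = exp(0.4612) = 1.5860.

1.59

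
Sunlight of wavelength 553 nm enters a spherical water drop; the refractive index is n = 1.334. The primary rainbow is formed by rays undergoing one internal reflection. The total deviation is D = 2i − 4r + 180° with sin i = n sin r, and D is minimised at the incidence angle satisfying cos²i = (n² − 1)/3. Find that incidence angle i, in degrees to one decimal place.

cos²i = (1.334² − 1)/3 = (1.77956 − 1)/3 = 0.25985.
cos i = 0.50976, so i = 59.352°.

59.4°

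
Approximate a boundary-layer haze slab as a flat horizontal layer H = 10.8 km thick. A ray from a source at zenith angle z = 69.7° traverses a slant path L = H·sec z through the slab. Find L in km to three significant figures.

31.1 km

sec z = 1/cos 69.7° = 2.8824.
L = 10.8 × 2.8824 = 31.130 km.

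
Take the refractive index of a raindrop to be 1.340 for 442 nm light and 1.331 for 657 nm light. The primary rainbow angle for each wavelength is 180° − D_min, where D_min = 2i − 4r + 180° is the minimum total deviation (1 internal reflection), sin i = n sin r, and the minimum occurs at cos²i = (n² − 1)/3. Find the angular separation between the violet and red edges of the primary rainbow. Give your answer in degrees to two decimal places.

1.30°

At 442 nm (n = 1.340): cos²i = 0.26520 → i = 59.004°, r = 39.770°, D_min = 138.929°, rainbow angle = 41.071°.
At 657 nm (n = 1.331): cos²i = 0.25719 → i = 59.527°, r = 40.356°, D_min = 137.630°, rainbow angle = 42.370°.
Angular width = |41.071° − 42.370°| = 1.299°.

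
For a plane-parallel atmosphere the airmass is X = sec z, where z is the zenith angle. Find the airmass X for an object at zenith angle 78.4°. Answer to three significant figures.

X = sec z = 1/cos 78.4° = 1/0.2011 = 4.9732.

4.97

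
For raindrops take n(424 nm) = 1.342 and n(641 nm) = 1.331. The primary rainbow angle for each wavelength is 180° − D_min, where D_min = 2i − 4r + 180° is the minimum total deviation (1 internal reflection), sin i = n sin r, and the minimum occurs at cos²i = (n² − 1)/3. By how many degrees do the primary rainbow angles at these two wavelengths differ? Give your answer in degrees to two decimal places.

1.58°

At 424 nm (n = 1.342): cos²i = 0.26699 → i = 58.888°, r = 39.641°, D_min = 139.213°, rainbow angle = 40.787°.
At 641 nm (n = 1.331): cos²i = 0.25719 → i = 59.527°, r = 40.356°, D_min = 137.630°, rainbow angle = 42.370°.
Angular width = |40.787° − 42.370°| = 1.583°.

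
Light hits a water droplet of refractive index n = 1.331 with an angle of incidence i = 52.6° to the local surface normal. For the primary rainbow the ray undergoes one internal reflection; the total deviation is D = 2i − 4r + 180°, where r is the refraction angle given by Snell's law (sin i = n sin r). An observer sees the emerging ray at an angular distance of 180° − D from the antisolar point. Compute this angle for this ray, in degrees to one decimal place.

sin r = sin 52.6° / 1.331 = 0.7944/1.331 = 0.5969; r = 36.65°.
D = 2·52.6° − 4·36.65° + 180° = 105.20° − 146.58° + 180° = 138.62°.
Angle from antisolar point = 180° − D = 41.38°.

41.4°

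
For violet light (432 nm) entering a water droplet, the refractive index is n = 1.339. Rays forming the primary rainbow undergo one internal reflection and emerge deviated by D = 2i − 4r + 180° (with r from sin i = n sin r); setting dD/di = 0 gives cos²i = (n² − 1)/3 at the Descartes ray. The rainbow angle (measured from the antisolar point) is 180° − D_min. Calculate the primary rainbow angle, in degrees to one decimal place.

41.2°

cos²i = (1.79292 − 1)/3 = 0.26431; i = arccos(0.51411) = 59.062°.
sin r = sin 59.062°/1.339 = 0.64057; r = 39.834°.
D_min = 2·59.062° − 4·39.834° + 180° = 138.786°.
Rainbow angle = 180° − D_min = 41.214°.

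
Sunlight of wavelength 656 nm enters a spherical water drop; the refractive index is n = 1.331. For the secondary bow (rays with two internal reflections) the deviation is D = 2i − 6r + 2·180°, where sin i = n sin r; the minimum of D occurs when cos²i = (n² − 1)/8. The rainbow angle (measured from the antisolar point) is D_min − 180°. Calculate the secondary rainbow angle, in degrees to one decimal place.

cos²i = (1.77156 − 1)/8 = 0.09645; i = arccos(0.31056) = 71.907°.
sin r = sin 71.907°/1.331 = 0.71417; r = 45.575°.
D_min = 2·71.907° − 6·45.575° + 360° = 230.365°.
Rainbow angle = D_min − 180° = 50.365°.

50.4°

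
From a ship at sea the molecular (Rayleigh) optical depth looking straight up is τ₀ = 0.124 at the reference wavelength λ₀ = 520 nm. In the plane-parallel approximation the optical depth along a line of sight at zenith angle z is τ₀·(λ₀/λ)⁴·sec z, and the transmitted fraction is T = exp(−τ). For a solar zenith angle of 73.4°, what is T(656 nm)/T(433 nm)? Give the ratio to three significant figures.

Airmass: sec 73.4° = 3.5003.
τ(656 nm) = 0.124 × (520/656)⁴ × 3.5003 = 0.124 × 0.3948 × 3.5003 = 0.1714.
τ(433 nm) = 0.124 × (520/433)⁴ × 3.5003 = 0.124 × 2.0800 × 3.5003 = 0.9028.
T(656)/T(433) = exp(τ_B − τ_A) = exp(0.7314) = 2.0781.

2.08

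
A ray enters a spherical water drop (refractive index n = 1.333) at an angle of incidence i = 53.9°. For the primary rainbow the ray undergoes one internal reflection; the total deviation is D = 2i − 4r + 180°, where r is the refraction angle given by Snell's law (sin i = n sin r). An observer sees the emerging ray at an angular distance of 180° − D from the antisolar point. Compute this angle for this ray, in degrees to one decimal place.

sin r = sin 53.9° / 1.333 = 0.8080/1.333 = 0.6061; r = 37.31°.
D = 2·53.9° − 4·37.31° + 180° = 107.80° − 149.24° + 180° = 138.56°.
Angle from antisolar point = 180° − D = 41.44°.

41.4°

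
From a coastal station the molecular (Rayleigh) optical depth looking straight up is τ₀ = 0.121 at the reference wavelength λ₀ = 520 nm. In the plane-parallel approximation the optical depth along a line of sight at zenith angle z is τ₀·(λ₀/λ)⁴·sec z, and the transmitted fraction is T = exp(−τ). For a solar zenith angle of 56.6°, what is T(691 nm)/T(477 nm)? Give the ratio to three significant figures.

1.27

Airmass: sec 56.6° = 1.8166.
τ(691 nm) = 0.121 × (520/691)⁴ × 1.8166 = 0.121 × 0.3207 × 1.8166 = 0.0705.
τ(477 nm) = 0.121 × (520/477)⁴ × 1.8166 = 0.121 × 1.4123 × 1.8166 = 0.3104.
T(691)/T(477) = exp(τ_B − τ_A) = exp(0.2400) = 1.2712.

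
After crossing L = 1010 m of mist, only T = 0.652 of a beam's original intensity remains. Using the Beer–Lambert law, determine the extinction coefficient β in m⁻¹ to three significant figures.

Beer–Lambert: T = exp(−βL) ⇒ β = −ln(T)/L = −ln(0.652)/1010 = 0.4277/1010 = 0.0004235 m⁻¹.

0.000423 m⁻¹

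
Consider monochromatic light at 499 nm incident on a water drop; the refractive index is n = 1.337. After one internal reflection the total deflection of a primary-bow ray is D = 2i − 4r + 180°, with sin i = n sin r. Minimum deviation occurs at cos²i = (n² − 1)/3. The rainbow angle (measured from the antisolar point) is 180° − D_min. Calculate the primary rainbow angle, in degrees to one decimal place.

cos²i = (1.78757 − 1)/3 = 0.26252; i = arccos(0.51237) = 59.178°.
sin r = sin 59.178°/1.337 = 0.64231; r = 39.964°.
D_min = 2·59.178° − 4·39.964° + 180° = 138.500°.
Rainbow angle = 180° − D_min = 41.500°.

41.5°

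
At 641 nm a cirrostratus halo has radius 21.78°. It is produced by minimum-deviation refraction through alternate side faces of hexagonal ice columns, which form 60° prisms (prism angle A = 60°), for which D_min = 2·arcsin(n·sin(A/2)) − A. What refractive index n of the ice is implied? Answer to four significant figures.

Rearranging: n = sin((D_min + A)/2) / sin(A/2).
(D_min + A)/2 = (21.78° + 60°)/2 = 40.890°.
n = sin 40.890° / sin 30° = 0.6546 / 0.5000 = 1.3092.

1.309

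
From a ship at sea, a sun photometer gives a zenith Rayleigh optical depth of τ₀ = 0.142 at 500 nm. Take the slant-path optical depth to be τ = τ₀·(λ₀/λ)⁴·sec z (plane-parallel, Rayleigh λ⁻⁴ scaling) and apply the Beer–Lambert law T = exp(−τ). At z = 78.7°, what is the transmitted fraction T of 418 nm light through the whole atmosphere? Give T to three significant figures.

sec 78.7° = 5.1034.
τ = 0.142 × (500/418)⁴ × 5.1034 = 0.142 × 2.0473 × 5.1034 = 1.4836.
T = exp(−1.4836) = 0.2268.

0.227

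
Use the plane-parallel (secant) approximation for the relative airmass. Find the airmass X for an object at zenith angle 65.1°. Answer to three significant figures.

2.38

X = sec z = 1/cos 65.1° = 1/0.4210 = 2.3751.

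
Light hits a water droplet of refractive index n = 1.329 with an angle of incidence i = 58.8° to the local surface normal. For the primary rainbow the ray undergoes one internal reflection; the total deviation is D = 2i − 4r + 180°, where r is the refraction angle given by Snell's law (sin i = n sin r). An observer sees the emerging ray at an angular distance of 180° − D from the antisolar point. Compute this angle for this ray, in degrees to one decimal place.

sin r = sin 58.8° / 1.329 = 0.8554/1.329 = 0.6436; r = 40.06°.
D = 2·58.8° − 4·40.06° + 180° = 117.60° − 160.25° + 180° = 137.35°.
Angle from antisolar point = 180° − D = 42.65°.

42.6°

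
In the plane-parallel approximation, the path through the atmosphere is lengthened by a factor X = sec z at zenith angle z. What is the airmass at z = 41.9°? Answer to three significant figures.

1.34

X = sec z = 1/cos 41.9° = 1/0.7443 = 1.3435.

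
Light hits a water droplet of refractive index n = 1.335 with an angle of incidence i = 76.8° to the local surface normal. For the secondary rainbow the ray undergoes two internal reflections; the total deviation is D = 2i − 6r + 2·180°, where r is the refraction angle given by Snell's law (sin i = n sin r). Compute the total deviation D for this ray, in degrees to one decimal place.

232.6°

sin r = sin 76.8° / 1.335 = 0.9736/1.335 = 0.7293; r = 46.83°.
D = 2·76.8° − 6·46.83° + 2·180° = 153.60° − 280.95° + 360° = 232.65°.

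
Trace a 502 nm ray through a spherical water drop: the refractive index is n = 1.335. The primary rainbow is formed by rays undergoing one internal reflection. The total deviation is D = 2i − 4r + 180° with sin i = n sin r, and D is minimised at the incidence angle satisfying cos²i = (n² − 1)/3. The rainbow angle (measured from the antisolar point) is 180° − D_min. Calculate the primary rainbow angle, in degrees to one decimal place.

cos²i = (1.78222 − 1)/3 = 0.26074; i = arccos(0.51063) = 59.294°.
sin r = sin 59.294°/1.335 = 0.64405; r = 40.094°.
D_min = 2·59.294° − 4·40.094° + 180° = 138.212°.
Rainbow angle = 180° − D_min = 41.788°.

41.8°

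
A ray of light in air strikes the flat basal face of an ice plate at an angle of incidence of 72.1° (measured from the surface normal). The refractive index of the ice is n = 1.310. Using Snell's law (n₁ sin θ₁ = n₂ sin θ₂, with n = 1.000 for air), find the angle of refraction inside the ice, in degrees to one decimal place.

Snell: sin θ_r = sin θ_i / n = sin 72.1° / 1.310 = 0.9516 / 1.310 = 0.7264.
θ_r = arcsin(0.7264) = 46.59°.

46.6°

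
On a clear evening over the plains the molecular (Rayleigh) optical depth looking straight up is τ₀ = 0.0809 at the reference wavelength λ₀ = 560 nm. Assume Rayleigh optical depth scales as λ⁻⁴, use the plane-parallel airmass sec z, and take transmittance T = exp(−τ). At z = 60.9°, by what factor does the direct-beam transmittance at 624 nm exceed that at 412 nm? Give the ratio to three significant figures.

1.58

Airmass: sec 60.9° = 2.0562.
τ(624 nm) = 0.0809 × (560/624)⁴ × 2.0562 = 0.0809 × 0.6487 × 2.0562 = 0.1079.
τ(412 nm) = 0.0809 × (560/412)⁴ × 2.0562 = 0.0809 × 3.4132 × 2.0562 = 0.5678.
T(624)/T(412) = exp(τ_B − τ_A) = exp(0.4599) = 1.5839.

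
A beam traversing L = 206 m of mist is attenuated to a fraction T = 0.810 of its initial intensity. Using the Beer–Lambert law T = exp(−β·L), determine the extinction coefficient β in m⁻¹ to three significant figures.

Beer–Lambert: T = exp(−βL) ⇒ β = −ln(T)/L = −ln(0.810)/206 = 0.2107/206 = 0.001023 m⁻¹.

0.00102 m⁻¹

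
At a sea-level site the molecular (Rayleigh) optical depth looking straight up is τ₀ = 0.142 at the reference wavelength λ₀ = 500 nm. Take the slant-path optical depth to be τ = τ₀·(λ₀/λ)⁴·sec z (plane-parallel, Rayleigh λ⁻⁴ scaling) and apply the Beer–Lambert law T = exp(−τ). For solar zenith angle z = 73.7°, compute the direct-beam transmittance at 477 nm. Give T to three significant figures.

0.543

sec 73.7° = 3.5629.
τ = 0.142 × (500/477)⁴ × 3.5629 = 0.142 × 1.2073 × 3.5629 = 0.6108.
T = exp(−0.6108) = 0.5429.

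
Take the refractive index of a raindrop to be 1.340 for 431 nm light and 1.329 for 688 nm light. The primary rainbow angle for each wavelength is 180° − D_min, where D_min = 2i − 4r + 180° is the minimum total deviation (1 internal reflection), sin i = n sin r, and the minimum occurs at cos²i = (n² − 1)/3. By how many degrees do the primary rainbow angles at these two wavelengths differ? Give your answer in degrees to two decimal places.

At 431 nm (n = 1.340): cos²i = 0.26520 → i = 59.004°, r = 39.770°, D_min = 138.929°, rainbow angle = 41.071°.
At 688 nm (n = 1.329): cos²i = 0.25541 → i = 59.643°, r = 40.487°, D_min = 137.337°, rainbow angle = 42.663°.
Angular width = |41.071° − 42.663°| = 1.592°.

1.59°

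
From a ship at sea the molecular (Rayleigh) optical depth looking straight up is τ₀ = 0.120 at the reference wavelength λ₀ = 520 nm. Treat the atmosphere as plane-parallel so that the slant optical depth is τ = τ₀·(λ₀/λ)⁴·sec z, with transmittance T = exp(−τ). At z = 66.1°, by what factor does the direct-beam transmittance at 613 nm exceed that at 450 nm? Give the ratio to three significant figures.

1.45

Airmass: sec 66.1° = 2.4683.
τ(613 nm) = 0.120 × (520/613)⁴ × 2.4683 = 0.120 × 0.5178 × 2.4683 = 0.1534.
τ(450 nm) = 0.120 × (520/450)⁴ × 2.4683 = 0.120 × 1.7830 × 2.4683 = 0.5281.
T(613)/T(450) = exp(τ_B − τ_A) = exp(0.3748) = 1.4546.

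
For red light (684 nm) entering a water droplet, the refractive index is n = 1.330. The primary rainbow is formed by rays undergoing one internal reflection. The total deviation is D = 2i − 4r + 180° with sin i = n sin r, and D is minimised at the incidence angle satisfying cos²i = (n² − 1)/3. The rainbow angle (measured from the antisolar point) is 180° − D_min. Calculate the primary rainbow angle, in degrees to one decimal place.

42.5°

cos²i = (1.76890 − 1)/3 = 0.25630; i = arccos(0.50626) = 59.585°.
sin r = sin 59.585°/1.330 = 0.64841; r = 40.422°.
D_min = 2·59.585° − 4·40.422° + 180° = 137.484°.
Rainbow angle = 180° − D_min = 42.516°.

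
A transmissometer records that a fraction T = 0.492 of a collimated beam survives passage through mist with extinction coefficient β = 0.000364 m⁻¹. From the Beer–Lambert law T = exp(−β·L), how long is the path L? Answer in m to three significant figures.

Beer–Lambert: T = exp(−βL) ⇒ L = −ln(T)/β = −ln(0.492)/0.000364 = 0.7093/0.000364 = 1949 m.

1950 m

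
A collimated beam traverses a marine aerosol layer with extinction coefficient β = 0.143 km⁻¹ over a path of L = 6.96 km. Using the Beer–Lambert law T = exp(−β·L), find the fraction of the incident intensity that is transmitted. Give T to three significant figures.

τ = β·L = 0.143 × 6.96 = 0.9953.
T = exp(−0.9953) = 0.3696.

0.370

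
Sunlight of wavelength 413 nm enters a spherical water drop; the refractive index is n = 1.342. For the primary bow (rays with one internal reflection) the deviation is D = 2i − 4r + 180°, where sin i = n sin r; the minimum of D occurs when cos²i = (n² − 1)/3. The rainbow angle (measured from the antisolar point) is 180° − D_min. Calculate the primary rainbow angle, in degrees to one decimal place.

cos²i = (1.80096 − 1)/3 = 0.26699; i = arccos(0.51671) = 58.888°.
sin r = sin 58.888°/1.342 = 0.63797; r = 39.641°.
D_min = 2·58.888° − 4·39.641° + 180° = 139.213°.
Rainbow angle = 180° − D_min = 40.787°.

40.8°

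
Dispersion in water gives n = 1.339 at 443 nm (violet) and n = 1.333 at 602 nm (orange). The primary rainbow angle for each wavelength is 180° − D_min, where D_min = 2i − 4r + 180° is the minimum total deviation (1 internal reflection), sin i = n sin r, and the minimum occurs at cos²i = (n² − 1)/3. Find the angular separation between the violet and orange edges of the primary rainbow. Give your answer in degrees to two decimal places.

0.86°

At 443 nm (n = 1.339): cos²i = 0.26431 → i = 59.062°, r = 39.834°, D_min = 138.786°, rainbow angle = 41.214°.
At 602 nm (n = 1.333): cos²i = 0.25896 → i = 59.410°, r = 40.225°, D_min = 137.922°, rainbow angle = 42.078°.
Angular width = |41.214° − 42.078°| = 0.865°.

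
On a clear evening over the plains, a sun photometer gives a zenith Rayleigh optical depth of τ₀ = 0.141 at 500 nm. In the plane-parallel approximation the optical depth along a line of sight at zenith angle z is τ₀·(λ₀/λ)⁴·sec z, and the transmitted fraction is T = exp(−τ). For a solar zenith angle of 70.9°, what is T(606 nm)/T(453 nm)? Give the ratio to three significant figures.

1.55

Airmass: sec 70.9° = 3.0561.
τ(606 nm) = 0.141 × (500/606)⁴ × 3.0561 = 0.141 × 0.4634 × 3.0561 = 0.1997.
τ(453 nm) = 0.141 × (500/453)⁴ × 3.0561 = 0.141 × 1.4842 × 3.0561 = 0.6395.
T(606)/T(453) = exp(τ_B − τ_A) = exp(0.4398) = 1.5525.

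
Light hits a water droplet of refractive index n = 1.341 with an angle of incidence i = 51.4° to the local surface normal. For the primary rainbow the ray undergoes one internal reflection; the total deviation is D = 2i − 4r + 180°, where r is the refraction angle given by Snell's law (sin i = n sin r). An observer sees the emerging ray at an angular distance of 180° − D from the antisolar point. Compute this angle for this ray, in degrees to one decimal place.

39.8°

sin r = sin 51.4° / 1.341 = 0.7815/1.341 = 0.5828; r = 35.65°.
D = 2·51.4° − 4·35.65° + 180° = 102.80° − 142.59° + 180° = 140.21°.
Angle from antisolar point = 180° − D = 39.79°.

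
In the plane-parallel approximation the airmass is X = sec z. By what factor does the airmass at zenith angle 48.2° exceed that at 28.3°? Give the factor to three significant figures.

X(48.2°)/X(28.3°) = sec 48.2° / sec 28.3° = cos 28.3° / cos 48.2° = 0.8805/0.6665 = 1.3210.

1.32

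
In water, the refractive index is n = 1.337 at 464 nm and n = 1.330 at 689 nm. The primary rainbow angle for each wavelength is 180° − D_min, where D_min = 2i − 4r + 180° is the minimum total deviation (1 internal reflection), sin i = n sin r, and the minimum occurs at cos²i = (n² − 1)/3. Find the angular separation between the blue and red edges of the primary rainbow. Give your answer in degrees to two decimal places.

1.02°

At 464 nm (n = 1.337): cos²i = 0.26252 → i = 59.178°, r = 39.964°, D_min = 138.500°, rainbow angle = 41.500°.
At 689 nm (n = 1.330): cos²i = 0.25630 → i = 59.585°, r = 40.422°, D_min = 137.484°, rainbow angle = 42.516°.
Angular width = |41.500° − 42.516°| = 1.016°.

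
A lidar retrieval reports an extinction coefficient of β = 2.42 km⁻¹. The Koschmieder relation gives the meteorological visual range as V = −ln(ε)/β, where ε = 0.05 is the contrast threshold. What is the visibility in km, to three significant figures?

1.24 km

V = −ln(0.05) / 2.42 = 2.996 / 2.42 = 1.2379 km.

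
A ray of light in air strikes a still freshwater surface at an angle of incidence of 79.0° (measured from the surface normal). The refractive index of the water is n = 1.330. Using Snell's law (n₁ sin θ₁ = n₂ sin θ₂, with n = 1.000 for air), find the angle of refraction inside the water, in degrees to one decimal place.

Snell: sin θ_r = sin θ_i / n = sin 79.0° / 1.330 = 0.9816 / 1.330 = 0.7381.
θ_r = arcsin(0.7381) = 47.57°.

47.6°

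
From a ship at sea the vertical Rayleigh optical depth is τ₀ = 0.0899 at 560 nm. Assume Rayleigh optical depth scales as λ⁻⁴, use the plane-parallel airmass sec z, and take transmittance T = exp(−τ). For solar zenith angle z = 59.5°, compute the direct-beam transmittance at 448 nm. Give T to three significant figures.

sec 59.5° = 1.9703.
τ = 0.0899 × (560/448)⁴ × 1.9703 = 0.0899 × 2.4414 × 1.9703 = 0.4324.
T = exp(−0.4324) = 0.6489.

0.649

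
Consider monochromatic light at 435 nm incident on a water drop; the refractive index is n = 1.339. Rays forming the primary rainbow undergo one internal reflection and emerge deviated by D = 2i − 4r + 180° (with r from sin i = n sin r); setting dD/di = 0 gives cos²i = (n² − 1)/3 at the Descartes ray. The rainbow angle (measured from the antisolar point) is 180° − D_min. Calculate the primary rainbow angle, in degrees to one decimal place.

cos²i = (1.79292 − 1)/3 = 0.26431; i = arccos(0.51411) = 59.062°.
sin r = sin 59.062°/1.339 = 0.64057; r = 39.834°.
D_min = 2·59.062° − 4·39.834° + 180° = 138.786°.
Rainbow angle = 180° − D_min = 41.214°.

41.2°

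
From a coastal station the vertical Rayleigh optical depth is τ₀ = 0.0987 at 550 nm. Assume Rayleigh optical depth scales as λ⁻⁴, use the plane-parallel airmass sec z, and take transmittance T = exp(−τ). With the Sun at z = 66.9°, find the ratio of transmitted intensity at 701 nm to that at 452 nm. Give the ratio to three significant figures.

1.58

Airmass: sec 66.9° = 2.5488.
τ(701 nm) = 0.0987 × (550/701)⁴ × 2.5488 = 0.0987 × 0.3789 × 2.5488 = 0.0953.
τ(452 nm) = 0.0987 × (550/452)⁴ × 2.5488 = 0.0987 × 2.1923 × 2.5488 = 0.5515.
T(701)/T(452) = exp(τ_B − τ_A) = exp(0.4562) = 1.5780.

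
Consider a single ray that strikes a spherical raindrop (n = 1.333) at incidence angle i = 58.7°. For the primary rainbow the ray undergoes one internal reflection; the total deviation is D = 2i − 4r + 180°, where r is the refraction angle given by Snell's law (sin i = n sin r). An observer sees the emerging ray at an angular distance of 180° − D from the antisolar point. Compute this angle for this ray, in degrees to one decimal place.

42.1°

sin r = sin 58.7° / 1.333 = 0.8545/1.333 = 0.6410; r = 39.87°.
D = 2·58.7° − 4·39.87° + 180° = 117.40° − 159.47° + 180° = 137.93°.
Angle from antisolar point = 180° − D = 42.07°.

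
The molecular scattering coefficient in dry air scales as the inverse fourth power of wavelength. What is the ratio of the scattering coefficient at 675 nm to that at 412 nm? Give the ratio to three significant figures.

0.139

Rayleigh scattering ∝ λ⁻⁴, so the ratio of coefficients is the inverse fourth power of the wavelength ratio.
σ(675)/σ(412) = (412/675)⁴ = (0.6104)⁴ = 0.1388.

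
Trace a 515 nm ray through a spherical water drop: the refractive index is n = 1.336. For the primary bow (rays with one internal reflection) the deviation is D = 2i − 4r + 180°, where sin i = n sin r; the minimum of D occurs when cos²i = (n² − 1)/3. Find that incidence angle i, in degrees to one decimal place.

59.2°

cos²i = (1.336² − 1)/3 = (1.78490 − 1)/3 = 0.26163.
cos i = 0.51150, so i = 59.236°.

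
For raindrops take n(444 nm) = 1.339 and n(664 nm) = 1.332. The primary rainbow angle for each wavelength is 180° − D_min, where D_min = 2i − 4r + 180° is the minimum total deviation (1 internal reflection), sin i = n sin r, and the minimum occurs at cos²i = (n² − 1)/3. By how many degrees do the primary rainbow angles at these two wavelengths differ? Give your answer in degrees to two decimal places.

1.01°

At 444 nm (n = 1.339): cos²i = 0.26431 → i = 59.062°, r = 39.834°, D_min = 138.786°, rainbow angle = 41.214°.
At 664 nm (n = 1.332): cos²i = 0.25807 → i = 59.469°, r = 40.290°, D_min = 137.776°, rainbow angle = 42.224°.
Angular width = |41.214° − 42.224°| = 1.010°.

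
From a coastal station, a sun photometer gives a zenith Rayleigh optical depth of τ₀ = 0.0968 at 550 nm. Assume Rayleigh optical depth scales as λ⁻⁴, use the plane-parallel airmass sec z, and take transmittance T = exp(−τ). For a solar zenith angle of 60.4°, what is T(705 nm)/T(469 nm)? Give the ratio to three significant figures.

Airmass: sec 60.4° = 2.0245.
τ(705 nm) = 0.0968 × (550/705)⁴ × 2.0245 = 0.0968 × 0.3704 × 2.0245 = 0.0726.
τ(469 nm) = 0.0968 × (550/469)⁴ × 2.0245 = 0.0968 × 1.8913 × 2.0245 = 0.3706.
T(705)/T(469) = exp(τ_B − τ_A) = exp(0.2981) = 1.3472.

1.35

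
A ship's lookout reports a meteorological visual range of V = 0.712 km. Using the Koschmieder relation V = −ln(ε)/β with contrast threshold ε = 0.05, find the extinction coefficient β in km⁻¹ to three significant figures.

β = −ln(0.05) / V = 2.996 / 0.712 = 4.2075 km⁻¹.

4.21 km⁻¹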